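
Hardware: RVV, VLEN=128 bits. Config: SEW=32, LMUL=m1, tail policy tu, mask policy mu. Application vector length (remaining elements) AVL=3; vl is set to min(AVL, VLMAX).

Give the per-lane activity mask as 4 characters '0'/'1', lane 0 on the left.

VLMAX = VLEN×LMUL/SEW = 128×1/32 = 4
AVL=3 ≤ VLMAX=4, so vl = 3
bits (lane 0 leftmost): 1110

predicate = 1110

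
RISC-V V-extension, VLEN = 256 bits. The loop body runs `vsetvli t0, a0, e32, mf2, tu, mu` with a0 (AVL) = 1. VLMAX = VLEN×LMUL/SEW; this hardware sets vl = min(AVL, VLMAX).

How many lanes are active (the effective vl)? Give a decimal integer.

vl = 1

VLMAX = (256 × 1/2) / 32 = 4 lanes
vl ← min(1, 4) = 1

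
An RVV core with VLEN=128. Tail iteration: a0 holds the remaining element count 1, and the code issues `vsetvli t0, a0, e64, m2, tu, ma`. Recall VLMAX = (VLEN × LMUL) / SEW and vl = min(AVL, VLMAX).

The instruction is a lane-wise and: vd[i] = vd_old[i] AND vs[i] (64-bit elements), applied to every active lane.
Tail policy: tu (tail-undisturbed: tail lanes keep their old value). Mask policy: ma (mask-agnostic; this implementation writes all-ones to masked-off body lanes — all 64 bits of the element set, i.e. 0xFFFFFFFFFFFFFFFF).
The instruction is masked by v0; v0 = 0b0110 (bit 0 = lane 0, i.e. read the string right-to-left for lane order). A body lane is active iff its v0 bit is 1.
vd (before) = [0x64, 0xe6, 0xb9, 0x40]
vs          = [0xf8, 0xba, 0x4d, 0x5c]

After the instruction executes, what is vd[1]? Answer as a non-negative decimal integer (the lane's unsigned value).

VLMAX = VLEN×LMUL/SEW = 128×2/64 = 4
vl = min(AVL, VLMAX) = min(1, 4) = 1
lane  0: mask-off/ones ⇒ 0xffffffffffffffff
lane  1: tail/keep ⇒ 0xe6
lane  2: tail/keep ⇒ 0xb9
lane  3: tail/keep ⇒ 0x40

vd[1] = 230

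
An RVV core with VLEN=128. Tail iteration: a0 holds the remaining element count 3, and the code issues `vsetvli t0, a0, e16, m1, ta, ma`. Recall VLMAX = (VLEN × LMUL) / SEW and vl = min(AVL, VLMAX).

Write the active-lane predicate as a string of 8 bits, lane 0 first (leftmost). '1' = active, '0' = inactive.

VLMAX = VLEN×LMUL/SEW = 128×1/16 = 8
vl = min(AVL, VLMAX) = min(3, 8) = 3
bits (lane 0 leftmost): 11100000

predicate = 11100000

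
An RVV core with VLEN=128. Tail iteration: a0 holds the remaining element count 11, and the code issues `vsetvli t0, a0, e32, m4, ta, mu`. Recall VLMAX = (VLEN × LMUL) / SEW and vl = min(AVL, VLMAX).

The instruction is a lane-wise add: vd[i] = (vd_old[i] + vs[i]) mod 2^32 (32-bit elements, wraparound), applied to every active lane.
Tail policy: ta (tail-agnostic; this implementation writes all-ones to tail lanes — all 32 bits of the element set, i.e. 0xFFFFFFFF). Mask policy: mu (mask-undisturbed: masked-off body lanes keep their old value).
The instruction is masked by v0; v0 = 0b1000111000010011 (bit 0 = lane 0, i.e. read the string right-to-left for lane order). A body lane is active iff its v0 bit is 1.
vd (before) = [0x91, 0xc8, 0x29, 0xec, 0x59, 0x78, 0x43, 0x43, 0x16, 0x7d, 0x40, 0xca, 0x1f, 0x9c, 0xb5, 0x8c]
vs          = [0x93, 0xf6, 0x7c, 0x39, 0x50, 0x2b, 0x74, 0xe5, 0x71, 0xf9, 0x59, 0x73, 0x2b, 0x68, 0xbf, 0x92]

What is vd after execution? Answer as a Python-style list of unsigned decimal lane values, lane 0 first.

VLMAX = VLEN×LMUL/SEW = 128×4/32 = 16
vl = min(AVL, VLMAX) = min(11, 16) = 11
[0] add(0x91,0x93) = 0x124
[1] add(0xc8,0xf6) = 0x1be
[2] mask-off/keep = 0x29
[3] mask-off/keep = 0xec
[4] add(0x59,0x50) = 0xa9
[5] mask-off/keep = 0x78
[6] mask-off/keep = 0x43
[7] mask-off/keep = 0x43
[8] mask-off/keep = 0x16
[9] add(0x7d,0xf9) = 0x176
[10] add(0x40,0x59) = 0x99
[11] tail/ones = 0xffffffff
[12] tail/ones = 0xffffffff
[13] tail/ones = 0xffffffff
[14] tail/ones = 0xffffffff
[15] tail/ones = 0xffffffff

vd = [292, 446, 41, 236, 169, 120, 67, 67, 22, 374, 153, 4294967295, 4294967295, 4294967295, 4294967295, 4294967295]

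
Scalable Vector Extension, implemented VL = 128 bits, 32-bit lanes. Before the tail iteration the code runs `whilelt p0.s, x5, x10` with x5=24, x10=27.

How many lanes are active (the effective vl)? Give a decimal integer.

128-bit reg / 32-bit elem → 4 lanes
active while 24+j < 27, i.e. j ∈ [0,3) capped at 4 ⇒ 3

vl = 3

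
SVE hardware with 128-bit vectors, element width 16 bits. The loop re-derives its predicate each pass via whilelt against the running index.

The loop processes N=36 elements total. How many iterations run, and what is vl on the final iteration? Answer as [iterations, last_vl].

register lanes = 128/16 = 8
iterations = ceil(36/8) = 5; final-pass vl = 4

[iterations, last_vl] = [5, 4]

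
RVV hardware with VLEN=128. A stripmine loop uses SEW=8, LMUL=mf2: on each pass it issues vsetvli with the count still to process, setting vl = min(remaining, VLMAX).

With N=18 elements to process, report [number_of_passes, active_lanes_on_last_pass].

VLMAX = VLEN×LMUL/SEW = 128×1/2/8 = 8
18 elements at 8/iter → 3 passes, remainder 2 on the last

[iterations, last_vl] = [3, 2]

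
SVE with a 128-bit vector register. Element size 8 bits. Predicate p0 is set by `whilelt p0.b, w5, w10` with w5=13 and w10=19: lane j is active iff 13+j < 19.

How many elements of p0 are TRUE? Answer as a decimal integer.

lane count: 128 div 8 = 16
whilelt: lane j active iff 13+j < 19 → j < 6 → 6 active

vl = 6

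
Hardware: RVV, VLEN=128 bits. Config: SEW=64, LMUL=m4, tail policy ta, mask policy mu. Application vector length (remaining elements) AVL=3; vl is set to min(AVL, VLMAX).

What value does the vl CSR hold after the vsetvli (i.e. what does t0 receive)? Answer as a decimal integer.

vl = 3

lanes per group: 128·4/64 = 8
vl = min(AVL, VLMAX) = min(3, 8) = 3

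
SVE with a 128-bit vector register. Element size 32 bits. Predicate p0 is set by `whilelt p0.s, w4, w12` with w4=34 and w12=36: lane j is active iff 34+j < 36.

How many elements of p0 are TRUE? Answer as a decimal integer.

vl = 2

lane count: 128 div 32 = 4
whilelt: lane j active iff 34+j < 36 → j < 2 → 2 active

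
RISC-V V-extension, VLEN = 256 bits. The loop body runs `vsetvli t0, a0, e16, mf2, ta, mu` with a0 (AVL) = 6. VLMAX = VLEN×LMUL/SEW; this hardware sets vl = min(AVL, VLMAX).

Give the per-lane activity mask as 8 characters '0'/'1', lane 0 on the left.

predicate = 11111100

lanes per group: 256·1/2/16 = 8
vl ← min(6, 8) = 6
bits (lane 0 leftmost): 11111100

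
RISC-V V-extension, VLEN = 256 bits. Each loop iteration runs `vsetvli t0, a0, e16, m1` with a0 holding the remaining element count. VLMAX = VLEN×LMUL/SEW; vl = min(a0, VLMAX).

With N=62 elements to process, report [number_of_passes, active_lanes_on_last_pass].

[iterations, last_vl] = [4, 14]

lanes per group: 256·1/16 = 16
62 elements at 16/iter → 4 passes, remainder 14 on the last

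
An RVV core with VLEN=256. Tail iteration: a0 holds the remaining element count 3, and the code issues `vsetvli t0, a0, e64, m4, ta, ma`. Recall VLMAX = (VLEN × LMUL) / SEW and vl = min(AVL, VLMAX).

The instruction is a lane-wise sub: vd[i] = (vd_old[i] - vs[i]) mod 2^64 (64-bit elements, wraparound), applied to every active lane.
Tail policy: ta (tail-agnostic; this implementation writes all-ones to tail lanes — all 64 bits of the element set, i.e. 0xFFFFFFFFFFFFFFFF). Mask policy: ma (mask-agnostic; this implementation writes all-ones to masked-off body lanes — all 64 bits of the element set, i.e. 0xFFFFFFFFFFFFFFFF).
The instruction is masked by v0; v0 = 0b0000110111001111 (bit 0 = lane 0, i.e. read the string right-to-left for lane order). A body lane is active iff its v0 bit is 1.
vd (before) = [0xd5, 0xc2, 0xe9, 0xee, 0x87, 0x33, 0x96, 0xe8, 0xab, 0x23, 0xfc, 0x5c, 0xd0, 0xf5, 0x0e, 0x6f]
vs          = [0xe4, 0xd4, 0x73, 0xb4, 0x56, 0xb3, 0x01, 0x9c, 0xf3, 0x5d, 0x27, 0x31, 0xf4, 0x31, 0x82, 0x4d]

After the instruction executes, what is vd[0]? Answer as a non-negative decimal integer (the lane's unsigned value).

VLMAX = (256 × 4) / 64 = 16 lanes
AVL=3 ≤ VLMAX=16, so vl = 3
  i=0: sub(0xd5,0xe4) → 18446744073709551601
  i=1: sub(0xc2,0xd4) → 18446744073709551598
  i=2: sub(0xe9,0x73) → 118
  i=3: tail/ones → 18446744073709551615
  i=4: tail/ones → 18446744073709551615
  i=5: tail/ones → 18446744073709551615
  i=6: tail/ones → 18446744073709551615
  i=7: tail/ones → 18446744073709551615
  i=8: tail/ones → 18446744073709551615
  i=9: tail/ones → 18446744073709551615
  i=10: tail/ones → 18446744073709551615
  i=11: tail/ones → 18446744073709551615
  i=12: tail/ones → 18446744073709551615
  i=13: tail/ones → 18446744073709551615
  i=14: tail/ones → 18446744073709551615
  i=15: tail/ones → 18446744073709551615

vd[0] = 18446744073709551601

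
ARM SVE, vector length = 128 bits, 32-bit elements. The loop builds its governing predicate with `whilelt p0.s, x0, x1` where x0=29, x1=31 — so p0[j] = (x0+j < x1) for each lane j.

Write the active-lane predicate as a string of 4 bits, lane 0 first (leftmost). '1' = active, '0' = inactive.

register lanes = 128/32 = 4
whilelt: lane j active iff 29+j < 31 → j < 2 → 2 active
bits (lane 0 leftmost): 1100

predicate = 1100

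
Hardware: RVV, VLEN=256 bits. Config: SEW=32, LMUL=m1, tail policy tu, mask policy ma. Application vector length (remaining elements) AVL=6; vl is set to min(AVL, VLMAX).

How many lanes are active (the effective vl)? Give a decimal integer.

vl = 6

lanes per group: 256·1/32 = 8
vl ← min(6, 8) = 6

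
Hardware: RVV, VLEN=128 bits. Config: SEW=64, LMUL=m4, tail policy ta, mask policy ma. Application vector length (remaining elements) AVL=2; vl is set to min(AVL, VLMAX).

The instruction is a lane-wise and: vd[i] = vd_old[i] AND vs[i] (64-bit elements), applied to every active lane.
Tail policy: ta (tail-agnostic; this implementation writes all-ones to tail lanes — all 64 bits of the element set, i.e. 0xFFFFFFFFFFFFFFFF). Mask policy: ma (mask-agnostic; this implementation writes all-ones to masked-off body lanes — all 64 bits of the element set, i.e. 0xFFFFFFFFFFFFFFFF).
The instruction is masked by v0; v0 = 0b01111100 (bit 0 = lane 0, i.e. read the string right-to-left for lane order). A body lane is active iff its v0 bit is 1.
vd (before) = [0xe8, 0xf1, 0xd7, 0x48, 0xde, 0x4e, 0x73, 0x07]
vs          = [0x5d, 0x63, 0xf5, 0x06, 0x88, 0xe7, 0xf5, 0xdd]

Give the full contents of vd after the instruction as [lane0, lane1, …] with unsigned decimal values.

vd = [18446744073709551615, 18446744073709551615, 18446744073709551615, 18446744073709551615, 18446744073709551615, 18446744073709551615, 18446744073709551615, 18446744073709551615]

VLMAX = (128 × 4) / 64 = 8 lanes
vl ← min(2, 8) = 2
vd[0] mask-off/ones -> 0xffffffffffffffff
vd[1] mask-off/ones -> 0xffffffffffffffff
vd[2] tail/ones -> 0xffffffffffffffff
vd[3] tail/ones -> 0xffffffffffffffff
vd[4] tail/ones -> 0xffffffffffffffff
vd[5] tail/ones -> 0xffffffffffffffff
vd[6] tail/ones -> 0xffffffffffffffff
vd[7] tail/ones -> 0xffffffffffffffff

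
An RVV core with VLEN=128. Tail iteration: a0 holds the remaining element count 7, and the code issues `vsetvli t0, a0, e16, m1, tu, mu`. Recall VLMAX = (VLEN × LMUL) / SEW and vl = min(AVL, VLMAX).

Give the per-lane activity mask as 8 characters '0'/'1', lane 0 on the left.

predicate = 11111110

VLMAX = (128 × 1) / 16 = 8 lanes
vl = min(AVL, VLMAX) = min(7, 8) = 7
bits (lane 0 leftmost): 11111110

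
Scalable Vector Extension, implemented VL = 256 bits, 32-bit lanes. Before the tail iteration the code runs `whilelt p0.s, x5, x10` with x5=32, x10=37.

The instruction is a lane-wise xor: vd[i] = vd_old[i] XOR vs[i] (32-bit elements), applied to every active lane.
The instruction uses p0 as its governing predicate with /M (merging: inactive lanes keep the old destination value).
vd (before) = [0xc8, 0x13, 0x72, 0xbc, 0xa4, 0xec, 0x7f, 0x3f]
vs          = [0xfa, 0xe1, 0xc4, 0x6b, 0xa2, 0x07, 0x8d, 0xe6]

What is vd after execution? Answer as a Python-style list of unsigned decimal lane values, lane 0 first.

256-bit reg / 32-bit elem → 8 lanes
active while 32+j < 37, i.e. j ∈ [0,5) capped at 8 ⇒ 5
lane  0: xor(0xc8,0xfa) ⇒ 0x32
lane  1: xor(0x13,0xe1) ⇒ 0xf2
lane  2: xor(0x72,0xc4) ⇒ 0xb6
lane  3: xor(0xbc,0x6b) ⇒ 0xd7
lane  4: xor(0xa4,0xa2) ⇒ 0x06
lane  5: tail/keep ⇒ 0xec
lane  6: tail/keep ⇒ 0x7f
lane  7: tail/keep ⇒ 0x3f

vd = [50, 242, 182, 215, 6, 236, 127, 63]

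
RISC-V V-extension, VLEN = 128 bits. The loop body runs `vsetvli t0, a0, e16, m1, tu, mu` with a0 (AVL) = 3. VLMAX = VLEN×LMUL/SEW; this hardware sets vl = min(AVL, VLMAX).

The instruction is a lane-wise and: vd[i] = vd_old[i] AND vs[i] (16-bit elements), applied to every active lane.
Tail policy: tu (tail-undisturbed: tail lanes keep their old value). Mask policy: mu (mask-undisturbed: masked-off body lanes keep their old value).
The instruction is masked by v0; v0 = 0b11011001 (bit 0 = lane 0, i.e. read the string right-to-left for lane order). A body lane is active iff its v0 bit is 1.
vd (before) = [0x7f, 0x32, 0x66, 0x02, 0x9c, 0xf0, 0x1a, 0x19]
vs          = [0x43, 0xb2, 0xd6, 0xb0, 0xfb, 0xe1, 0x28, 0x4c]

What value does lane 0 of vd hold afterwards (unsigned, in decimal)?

VLMAX = (128 × 1) / 16 = 8 lanes
AVL=3 ≤ VLMAX=8, so vl = 3
[0] and(0x7f,0x43) = 0x43
[1] mask-off/keep = 0x32
[2] mask-off/keep = 0x66
[3] tail/keep = 0x02
[4] tail/keep = 0x9c
[5] tail/keep = 0xf0
[6] tail/keep = 0x1a
[7] tail/keep = 0x19

vd[0] = 67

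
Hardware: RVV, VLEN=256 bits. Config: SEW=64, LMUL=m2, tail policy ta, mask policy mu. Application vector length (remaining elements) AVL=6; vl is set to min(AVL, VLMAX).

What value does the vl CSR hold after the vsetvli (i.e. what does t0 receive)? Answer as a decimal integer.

lanes per group: 256·2/64 = 8
vl = min(AVL, VLMAX) = min(6, 8) = 6

vl = 6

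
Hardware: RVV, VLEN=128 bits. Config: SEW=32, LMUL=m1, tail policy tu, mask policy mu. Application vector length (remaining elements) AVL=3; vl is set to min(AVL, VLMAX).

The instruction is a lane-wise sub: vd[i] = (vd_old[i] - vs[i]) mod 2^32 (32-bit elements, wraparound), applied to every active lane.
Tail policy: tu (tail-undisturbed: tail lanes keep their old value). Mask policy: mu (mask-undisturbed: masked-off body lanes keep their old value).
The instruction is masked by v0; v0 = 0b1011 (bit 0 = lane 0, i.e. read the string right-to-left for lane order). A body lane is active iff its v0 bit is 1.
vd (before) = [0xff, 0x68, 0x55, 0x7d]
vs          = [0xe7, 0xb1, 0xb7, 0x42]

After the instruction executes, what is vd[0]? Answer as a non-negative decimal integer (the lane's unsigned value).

VLMAX = VLEN×LMUL/SEW = 128×1/32 = 4
vl ← min(3, 4) = 3
[0] sub(0xff,0xe7) = 0x18
[1] sub(0x68,0xb1) = 0xffffffb7
[2] mask-off/keep = 0x55
[3] tail/keep = 0x7d

vd[0] = 24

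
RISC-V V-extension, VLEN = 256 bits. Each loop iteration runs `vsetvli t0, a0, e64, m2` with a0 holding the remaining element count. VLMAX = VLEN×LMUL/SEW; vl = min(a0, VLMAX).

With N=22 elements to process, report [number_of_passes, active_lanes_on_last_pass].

VLMAX = VLEN×LMUL/SEW = 256×2/64 = 8
22 elements at 8/iter → 3 passes, remainder 6 on the last

[iterations, last_vl] = [3, 6]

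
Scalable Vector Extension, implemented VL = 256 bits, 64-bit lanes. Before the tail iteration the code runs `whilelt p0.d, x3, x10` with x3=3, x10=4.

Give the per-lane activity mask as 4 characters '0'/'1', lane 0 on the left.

register lanes = 256/64 = 4
whilelt: lane j active iff 3+j < 4 → j < 1 → 1 active
bits (lane 0 leftmost): 1000

predicate = 1000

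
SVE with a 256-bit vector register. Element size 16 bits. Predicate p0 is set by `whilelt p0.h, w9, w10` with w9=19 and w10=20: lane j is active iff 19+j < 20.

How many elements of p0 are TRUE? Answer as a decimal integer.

vl = 1

256-bit reg / 16-bit elem → 16 lanes
p0[j] = (19+j < 20); true for j=0..0 → 1 lanes set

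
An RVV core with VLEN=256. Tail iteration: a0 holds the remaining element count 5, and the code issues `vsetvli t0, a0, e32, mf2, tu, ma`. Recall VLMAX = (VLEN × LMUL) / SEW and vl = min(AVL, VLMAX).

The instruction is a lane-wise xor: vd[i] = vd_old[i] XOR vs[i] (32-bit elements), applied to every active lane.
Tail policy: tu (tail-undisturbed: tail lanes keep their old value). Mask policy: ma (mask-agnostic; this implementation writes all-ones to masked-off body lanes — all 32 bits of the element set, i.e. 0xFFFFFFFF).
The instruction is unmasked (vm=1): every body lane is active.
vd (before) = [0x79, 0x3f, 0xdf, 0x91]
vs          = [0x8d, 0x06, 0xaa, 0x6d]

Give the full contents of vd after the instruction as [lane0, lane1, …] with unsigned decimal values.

lanes per group: 256·1/2/32 = 4
vl = min(AVL, VLMAX) = min(5, 4) = 4
lane  0: xor(0x79,0x8d) ⇒ 0xf4
lane  1: xor(0x3f,0x06) ⇒ 0x39
lane  2: xor(0xdf,0xaa) ⇒ 0x75
lane  3: xor(0x91,0x6d) ⇒ 0xfc

vd = [244, 57, 117, 252]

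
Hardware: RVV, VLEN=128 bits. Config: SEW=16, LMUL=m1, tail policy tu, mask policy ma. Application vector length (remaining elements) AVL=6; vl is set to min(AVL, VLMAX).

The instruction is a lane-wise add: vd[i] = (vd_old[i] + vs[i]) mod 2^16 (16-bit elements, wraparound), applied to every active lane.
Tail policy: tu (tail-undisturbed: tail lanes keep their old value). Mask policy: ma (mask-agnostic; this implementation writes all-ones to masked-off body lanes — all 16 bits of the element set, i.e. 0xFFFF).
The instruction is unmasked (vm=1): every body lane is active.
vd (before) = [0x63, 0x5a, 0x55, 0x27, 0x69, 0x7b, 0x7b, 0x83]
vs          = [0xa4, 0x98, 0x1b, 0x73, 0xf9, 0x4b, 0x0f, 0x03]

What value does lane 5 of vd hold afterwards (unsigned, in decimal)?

lanes per group: 128·1/16 = 8
vl ← min(6, 8) = 6
lane  0: add(0x63,0xa4) ⇒ 0x107
lane  1: add(0x5a,0x98) ⇒ 0xf2
lane  2: add(0x55,0x1b) ⇒ 0x70
lane  3: add(0x27,0x73) ⇒ 0x9a
lane  4: add(0x69,0xf9) ⇒ 0x162
lane  5: add(0x7b,0x4b) ⇒ 0xc6
lane  6: tail/keep ⇒ 0x7b
lane  7: tail/keep ⇒ 0x83

vd[5] = 198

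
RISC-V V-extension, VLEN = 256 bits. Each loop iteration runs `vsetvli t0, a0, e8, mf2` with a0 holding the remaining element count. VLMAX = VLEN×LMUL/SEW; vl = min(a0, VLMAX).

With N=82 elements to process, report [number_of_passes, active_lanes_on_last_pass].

lanes per group: 256·1/2/8 = 16
82 elements at 16/iter → 6 passes, remainder 2 on the last

[iterations, last_vl] = [6, 2]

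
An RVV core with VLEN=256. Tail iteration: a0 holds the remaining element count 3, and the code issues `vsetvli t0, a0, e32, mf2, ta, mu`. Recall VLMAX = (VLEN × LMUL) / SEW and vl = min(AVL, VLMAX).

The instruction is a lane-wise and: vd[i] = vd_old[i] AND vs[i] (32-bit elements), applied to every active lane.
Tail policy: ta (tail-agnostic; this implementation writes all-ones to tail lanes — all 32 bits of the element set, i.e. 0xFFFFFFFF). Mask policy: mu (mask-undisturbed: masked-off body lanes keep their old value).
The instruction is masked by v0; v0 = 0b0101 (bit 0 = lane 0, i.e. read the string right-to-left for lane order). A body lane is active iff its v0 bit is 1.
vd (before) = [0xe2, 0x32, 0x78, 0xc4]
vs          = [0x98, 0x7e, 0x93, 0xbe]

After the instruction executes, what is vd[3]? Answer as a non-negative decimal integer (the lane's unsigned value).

vd[3] = 4294967295

VLMAX = (256 × 1/2) / 32 = 4 lanes
vl ← min(3, 4) = 3
lane  0: and(0xe2,0x98) ⇒ 0x80
lane  1: mask-off/keep ⇒ 0x32
lane  2: and(0x78,0x93) ⇒ 0x10
lane  3: tail/ones ⇒ 0xffffffff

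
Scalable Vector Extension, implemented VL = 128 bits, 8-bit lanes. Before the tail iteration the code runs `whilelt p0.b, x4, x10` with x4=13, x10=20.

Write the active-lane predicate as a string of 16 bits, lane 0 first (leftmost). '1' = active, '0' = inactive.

register lanes = 128/8 = 16
whilelt: lane j active iff 13+j < 20 → j < 7 → 7 active
bits (lane 0 leftmost): 1111111000000000

predicate = 1111111000000000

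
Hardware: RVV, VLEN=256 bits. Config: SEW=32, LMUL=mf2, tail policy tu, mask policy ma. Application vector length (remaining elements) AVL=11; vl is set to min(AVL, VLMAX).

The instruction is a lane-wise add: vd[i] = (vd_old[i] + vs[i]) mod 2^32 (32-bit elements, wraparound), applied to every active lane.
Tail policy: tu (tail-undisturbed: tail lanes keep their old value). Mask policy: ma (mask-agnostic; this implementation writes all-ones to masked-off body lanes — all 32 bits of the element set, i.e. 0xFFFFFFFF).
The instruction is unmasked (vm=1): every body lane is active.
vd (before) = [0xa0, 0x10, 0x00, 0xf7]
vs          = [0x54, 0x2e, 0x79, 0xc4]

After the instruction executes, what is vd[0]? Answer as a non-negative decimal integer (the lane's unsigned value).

vd[0] = 244

VLMAX = VLEN×LMUL/SEW = 256×1/2/32 = 4
AVL=11 > VLMAX=4, so vl = 4
vd[0] add(0xa0,0x54) -> 0xf4
vd[1] add(0x10,0x2e) -> 0x3e
vd[2] add(0x00,0x79) -> 0x79
vd[3] add(0xf7,0xc4) -> 0x1bb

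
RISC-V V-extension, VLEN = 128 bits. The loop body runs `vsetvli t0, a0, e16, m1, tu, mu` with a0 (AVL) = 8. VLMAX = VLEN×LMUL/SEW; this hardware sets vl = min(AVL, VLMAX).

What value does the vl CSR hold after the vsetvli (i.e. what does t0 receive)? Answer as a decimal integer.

vl = 8

lanes per group: 128·1/16 = 8
vl = min(AVL, VLMAX) = min(8, 8) = 8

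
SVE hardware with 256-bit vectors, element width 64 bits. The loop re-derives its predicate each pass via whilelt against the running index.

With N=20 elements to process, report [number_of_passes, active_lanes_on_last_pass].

[iterations, last_vl] = [5, 4]

register lanes = 256/64 = 4
iterations = ceil(20/4) = 5; final-pass vl = 4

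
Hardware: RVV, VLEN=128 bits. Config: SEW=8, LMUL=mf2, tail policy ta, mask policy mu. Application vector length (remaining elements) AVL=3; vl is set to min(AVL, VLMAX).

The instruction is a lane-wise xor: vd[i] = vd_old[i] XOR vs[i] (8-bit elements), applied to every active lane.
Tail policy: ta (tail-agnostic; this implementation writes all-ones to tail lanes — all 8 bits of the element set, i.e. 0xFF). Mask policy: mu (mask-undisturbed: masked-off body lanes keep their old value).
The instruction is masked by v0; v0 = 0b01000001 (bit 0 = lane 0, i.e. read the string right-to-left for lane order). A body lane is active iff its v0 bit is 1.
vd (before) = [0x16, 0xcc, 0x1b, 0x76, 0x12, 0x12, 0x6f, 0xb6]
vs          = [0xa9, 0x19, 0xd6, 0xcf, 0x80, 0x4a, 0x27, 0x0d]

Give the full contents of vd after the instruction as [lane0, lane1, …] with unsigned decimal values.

vd = [191, 204, 27, 255, 255, 255, 255, 255]

VLMAX = VLEN×LMUL/SEW = 128×1/2/8 = 8
vl ← min(3, 8) = 3
vd[0] xor(0x16,0xa9) -> 0xbf
vd[1] mask-off/keep -> 0xcc
vd[2] mask-off/keep -> 0x1b
vd[3] tail/ones -> 0xff
vd[4] tail/ones -> 0xff
vd[5] tail/ones -> 0xff
vd[6] tail/ones -> 0xff
vd[7] tail/ones -> 0xff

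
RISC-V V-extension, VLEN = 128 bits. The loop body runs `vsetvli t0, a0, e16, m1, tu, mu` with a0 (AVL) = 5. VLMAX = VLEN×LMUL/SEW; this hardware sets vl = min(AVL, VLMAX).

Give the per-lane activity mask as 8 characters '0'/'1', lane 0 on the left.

VLMAX = VLEN×LMUL/SEW = 128×1/16 = 8
AVL=5 ≤ VLMAX=8, so vl = 5
bits (lane 0 leftmost): 11111000

predicate = 11111000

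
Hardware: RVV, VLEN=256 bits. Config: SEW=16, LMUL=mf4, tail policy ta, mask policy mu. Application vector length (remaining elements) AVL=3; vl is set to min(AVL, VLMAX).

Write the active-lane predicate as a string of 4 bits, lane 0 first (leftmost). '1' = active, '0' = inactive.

predicate = 1110

VLMAX = VLEN×LMUL/SEW = 256×1/4/16 = 4
AVL=3 ≤ VLMAX=4, so vl = 3
bits (lane 0 leftmost): 1110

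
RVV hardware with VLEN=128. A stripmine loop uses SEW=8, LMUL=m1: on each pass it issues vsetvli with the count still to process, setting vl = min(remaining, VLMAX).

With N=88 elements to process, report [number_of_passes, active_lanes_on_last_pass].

VLMAX = (128 × 1) / 8 = 16 lanes
iterations = ceil(88/16) = 6; final-pass vl = 8

[iterations, last_vl] = [6, 8]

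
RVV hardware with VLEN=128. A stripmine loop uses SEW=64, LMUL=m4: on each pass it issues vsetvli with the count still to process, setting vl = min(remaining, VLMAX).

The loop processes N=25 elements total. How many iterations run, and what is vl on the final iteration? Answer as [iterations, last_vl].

[iterations, last_vl] = [4, 1]

lanes per group: 128·4/64 = 8
25 elements at 8/iter → 4 passes, remainder 1 on the last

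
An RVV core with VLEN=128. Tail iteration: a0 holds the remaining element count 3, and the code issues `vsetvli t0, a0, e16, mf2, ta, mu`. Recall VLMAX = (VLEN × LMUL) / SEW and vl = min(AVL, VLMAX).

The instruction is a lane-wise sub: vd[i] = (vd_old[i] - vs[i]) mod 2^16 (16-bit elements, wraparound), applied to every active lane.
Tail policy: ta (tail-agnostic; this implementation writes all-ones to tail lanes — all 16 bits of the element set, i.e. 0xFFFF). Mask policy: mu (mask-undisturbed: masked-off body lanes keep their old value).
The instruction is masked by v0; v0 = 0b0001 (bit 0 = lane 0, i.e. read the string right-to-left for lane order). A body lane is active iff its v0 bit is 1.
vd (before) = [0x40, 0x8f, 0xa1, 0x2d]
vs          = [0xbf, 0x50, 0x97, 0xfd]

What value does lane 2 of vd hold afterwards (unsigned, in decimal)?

vd[2] = 161

lanes per group: 128·1/2/16 = 4
AVL=3 ≤ VLMAX=4, so vl = 3
  i=0: sub(0x40,0xbf) → 65409
  i=1: mask-off/keep → 143
  i=2: mask-off/keep → 161
  i=3: tail/ones → 65535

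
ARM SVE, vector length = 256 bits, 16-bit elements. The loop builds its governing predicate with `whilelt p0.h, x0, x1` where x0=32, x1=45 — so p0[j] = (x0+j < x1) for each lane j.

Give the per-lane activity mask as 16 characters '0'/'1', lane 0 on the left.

lane count: 256 div 16 = 16
whilelt: lane j active iff 32+j < 45 → j < 13 → 13 active
bits (lane 0 leftmost): 1111111111111000

predicate = 1111111111111000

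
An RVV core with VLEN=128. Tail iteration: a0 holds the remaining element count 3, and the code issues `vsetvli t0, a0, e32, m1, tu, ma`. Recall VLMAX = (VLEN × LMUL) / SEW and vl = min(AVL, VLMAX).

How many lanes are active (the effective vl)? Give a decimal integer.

VLMAX = VLEN×LMUL/SEW = 128×1/32 = 4
vl ← min(3, 4) = 3

vl = 3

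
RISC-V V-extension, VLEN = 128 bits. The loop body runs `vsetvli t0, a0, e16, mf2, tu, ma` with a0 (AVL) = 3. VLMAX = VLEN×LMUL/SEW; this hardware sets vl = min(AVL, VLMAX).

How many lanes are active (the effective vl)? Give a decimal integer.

VLMAX = VLEN×LMUL/SEW = 128×1/2/16 = 4
AVL=3 ≤ VLMAX=4, so vl = 3

vl = 3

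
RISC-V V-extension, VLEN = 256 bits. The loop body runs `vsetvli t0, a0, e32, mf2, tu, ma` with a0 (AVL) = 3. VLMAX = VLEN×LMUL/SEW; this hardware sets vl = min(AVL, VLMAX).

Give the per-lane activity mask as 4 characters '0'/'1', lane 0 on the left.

predicate = 1110

lanes per group: 256·1/2/32 = 4
vl ← min(3, 4) = 3
bits (lane 0 leftmost): 1110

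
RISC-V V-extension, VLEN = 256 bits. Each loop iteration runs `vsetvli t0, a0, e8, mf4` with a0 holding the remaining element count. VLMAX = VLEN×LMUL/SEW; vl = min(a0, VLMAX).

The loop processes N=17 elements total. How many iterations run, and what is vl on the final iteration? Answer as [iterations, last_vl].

VLMAX = (256 × 1/4) / 8 = 8 lanes
iterations = ceil(17/8) = 3; final-pass vl = 1

[iterations, last_vl] = [3, 1]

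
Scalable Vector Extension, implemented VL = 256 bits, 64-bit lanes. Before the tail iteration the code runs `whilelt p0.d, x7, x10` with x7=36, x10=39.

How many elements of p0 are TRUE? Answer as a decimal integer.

vl = 3

register lanes = 256/64 = 4
p0[j] = (36+j < 39); true for j=0..2 → 3 lanes set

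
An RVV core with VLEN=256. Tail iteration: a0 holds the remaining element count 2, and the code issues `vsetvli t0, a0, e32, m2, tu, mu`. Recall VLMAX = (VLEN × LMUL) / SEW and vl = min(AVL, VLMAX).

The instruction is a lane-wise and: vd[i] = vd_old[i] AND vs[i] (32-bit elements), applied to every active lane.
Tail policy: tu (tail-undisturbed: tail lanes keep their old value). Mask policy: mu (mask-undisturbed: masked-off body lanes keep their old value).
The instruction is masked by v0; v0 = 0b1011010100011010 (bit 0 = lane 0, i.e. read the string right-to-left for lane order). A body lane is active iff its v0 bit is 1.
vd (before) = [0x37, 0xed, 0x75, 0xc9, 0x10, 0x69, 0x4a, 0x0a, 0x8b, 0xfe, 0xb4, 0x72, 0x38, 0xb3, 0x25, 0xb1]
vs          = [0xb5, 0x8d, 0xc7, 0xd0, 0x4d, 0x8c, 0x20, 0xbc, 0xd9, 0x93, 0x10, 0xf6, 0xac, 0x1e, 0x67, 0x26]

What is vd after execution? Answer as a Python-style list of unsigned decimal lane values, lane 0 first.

VLMAX = (256 × 2) / 32 = 16 lanes
vl ← min(2, 16) = 2
vd[0] mask-off/keep -> 0x37
vd[1] and(0xed,0x8d) -> 0x8d
vd[2] tail/keep -> 0x75
vd[3] tail/keep -> 0xc9
vd[4] tail/keep -> 0x10
vd[5] tail/keep -> 0x69
vd[6] tail/keep -> 0x4a
vd[7] tail/keep -> 0x0a
vd[8] tail/keep -> 0x8b
vd[9] tail/keep -> 0xfe
vd[10] tail/keep -> 0xb4
vd[11] tail/keep -> 0x72
vd[12] tail/keep -> 0x38
vd[13] tail/keep -> 0xb3
vd[14] tail/keep -> 0x25
vd[15] tail/keep -> 0xb1

vd = [55, 141, 117, 201, 16, 105, 74, 10, 139, 254, 180, 114, 56, 179, 37, 177]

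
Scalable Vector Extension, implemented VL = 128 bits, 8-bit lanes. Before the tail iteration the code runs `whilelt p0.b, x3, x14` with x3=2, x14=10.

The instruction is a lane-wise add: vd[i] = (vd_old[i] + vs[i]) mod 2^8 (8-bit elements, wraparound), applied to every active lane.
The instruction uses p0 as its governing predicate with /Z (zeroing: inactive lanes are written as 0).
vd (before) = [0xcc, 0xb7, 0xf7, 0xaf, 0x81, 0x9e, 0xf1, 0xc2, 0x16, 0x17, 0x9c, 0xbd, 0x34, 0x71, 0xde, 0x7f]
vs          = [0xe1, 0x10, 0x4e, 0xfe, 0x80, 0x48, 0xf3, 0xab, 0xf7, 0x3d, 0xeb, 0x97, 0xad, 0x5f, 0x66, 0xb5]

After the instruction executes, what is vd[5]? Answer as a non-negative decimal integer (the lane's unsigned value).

register lanes = 128/8 = 16
active while 2+j < 10, i.e. j ∈ [0,8) capped at 16 ⇒ 8
lane  0: add(0xcc,0xe1) ⇒ 0xad
lane  1: add(0xb7,0x10) ⇒ 0xc7
lane  2: add(0xf7,0x4e) ⇒ 0x45
lane  3: add(0xaf,0xfe) ⇒ 0xad
lane  4: add(0x81,0x80) ⇒ 0x01
lane  5: add(0x9e,0x48) ⇒ 0xe6
lane  6: add(0xf1,0xf3) ⇒ 0xe4
lane  7: add(0xc2,0xab) ⇒ 0x6d
lane  8: tail/zero ⇒ 0x00
lane  9: tail/zero ⇒ 0x00
lane 10: tail/zero ⇒ 0x00
lane 11: tail/zero ⇒ 0x00
lane 12: tail/zero ⇒ 0x00
lane 13: tail/zero ⇒ 0x00
lane 14: tail/zero ⇒ 0x00
lane 15: tail/zero ⇒ 0x00

vd[5] = 230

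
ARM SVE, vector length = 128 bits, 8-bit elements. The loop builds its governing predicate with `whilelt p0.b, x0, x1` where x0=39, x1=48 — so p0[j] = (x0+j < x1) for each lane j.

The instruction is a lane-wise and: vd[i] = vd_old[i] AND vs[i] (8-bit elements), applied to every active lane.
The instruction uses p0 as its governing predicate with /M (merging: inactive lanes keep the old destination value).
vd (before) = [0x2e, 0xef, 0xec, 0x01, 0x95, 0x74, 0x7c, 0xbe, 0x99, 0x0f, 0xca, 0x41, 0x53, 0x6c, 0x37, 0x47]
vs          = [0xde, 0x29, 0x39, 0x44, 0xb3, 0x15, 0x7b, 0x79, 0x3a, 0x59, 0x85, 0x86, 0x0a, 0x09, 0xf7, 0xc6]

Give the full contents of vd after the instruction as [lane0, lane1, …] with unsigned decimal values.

register lanes = 128/8 = 16
p0[j] = (39+j < 48); true for j=0..8 → 9 lanes set
lane  0: and(0x2e,0xde) ⇒ 0x0e
lane  1: and(0xef,0x29) ⇒ 0x29
lane  2: and(0xec,0x39) ⇒ 0x28
lane  3: and(0x01,0x44) ⇒ 0x00
lane  4: and(0x95,0xb3) ⇒ 0x91
lane  5: and(0x74,0x15) ⇒ 0x14
lane  6: and(0x7c,0x7b) ⇒ 0x78
lane  7: and(0xbe,0x79) ⇒ 0x38
lane  8: and(0x99,0x3a) ⇒ 0x18
lane  9: tail/keep ⇒ 0x0f
lane 10: tail/keep ⇒ 0xca
lane 11: tail/keep ⇒ 0x41
lane 12: tail/keep ⇒ 0x53
lane 13: tail/keep ⇒ 0x6c
lane 14: tail/keep ⇒ 0x37
lane 15: tail/keep ⇒ 0x47

vd = [14, 41, 40, 0, 145, 20, 120, 56, 24, 15, 202, 65, 83, 108, 55, 71]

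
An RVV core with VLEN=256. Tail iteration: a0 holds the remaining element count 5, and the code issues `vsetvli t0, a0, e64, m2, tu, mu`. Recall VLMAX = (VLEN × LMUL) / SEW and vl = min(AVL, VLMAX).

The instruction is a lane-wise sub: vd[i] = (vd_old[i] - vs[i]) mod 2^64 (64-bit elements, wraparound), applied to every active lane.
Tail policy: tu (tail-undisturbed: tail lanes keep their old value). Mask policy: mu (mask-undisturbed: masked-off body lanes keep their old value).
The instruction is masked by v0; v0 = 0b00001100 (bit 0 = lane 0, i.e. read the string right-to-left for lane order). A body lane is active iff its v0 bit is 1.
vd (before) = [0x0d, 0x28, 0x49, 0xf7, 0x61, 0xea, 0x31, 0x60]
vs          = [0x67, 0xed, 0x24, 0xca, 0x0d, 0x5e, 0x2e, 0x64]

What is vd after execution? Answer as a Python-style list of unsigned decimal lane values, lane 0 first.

lanes per group: 256·2/64 = 8
vl = min(AVL, VLMAX) = min(5, 8) = 5
[0] mask-off/keep = 0x0d
[1] mask-off/keep = 0x28
[2] sub(0x49,0x24) = 0x25
[3] sub(0xf7,0xca) = 0x2d
[4] mask-off/keep = 0x61
[5] tail/keep = 0xea
[6] tail/keep = 0x31
[7] tail/keep = 0x60

vd = [13, 40, 37, 45, 97, 234, 49, 96]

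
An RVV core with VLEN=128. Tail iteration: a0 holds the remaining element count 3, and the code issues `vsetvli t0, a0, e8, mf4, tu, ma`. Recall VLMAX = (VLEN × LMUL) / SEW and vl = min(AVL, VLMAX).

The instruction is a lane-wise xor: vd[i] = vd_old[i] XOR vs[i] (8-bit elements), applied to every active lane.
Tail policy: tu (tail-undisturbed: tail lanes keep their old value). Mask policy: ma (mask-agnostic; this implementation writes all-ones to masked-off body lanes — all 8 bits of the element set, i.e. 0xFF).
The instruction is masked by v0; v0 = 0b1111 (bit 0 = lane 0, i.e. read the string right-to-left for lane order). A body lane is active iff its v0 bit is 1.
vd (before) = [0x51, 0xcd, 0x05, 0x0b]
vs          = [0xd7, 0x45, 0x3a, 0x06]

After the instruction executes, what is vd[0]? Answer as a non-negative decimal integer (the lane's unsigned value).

vd[0] = 134

VLMAX = VLEN×LMUL/SEW = 128×1/4/8 = 4
vl ← min(3, 4) = 3
[0] xor(0x51,0xd7) = 0x86
[1] xor(0xcd,0x45) = 0x88
[2] xor(0x05,0x3a) = 0x3f
[3] tail/keep = 0x0b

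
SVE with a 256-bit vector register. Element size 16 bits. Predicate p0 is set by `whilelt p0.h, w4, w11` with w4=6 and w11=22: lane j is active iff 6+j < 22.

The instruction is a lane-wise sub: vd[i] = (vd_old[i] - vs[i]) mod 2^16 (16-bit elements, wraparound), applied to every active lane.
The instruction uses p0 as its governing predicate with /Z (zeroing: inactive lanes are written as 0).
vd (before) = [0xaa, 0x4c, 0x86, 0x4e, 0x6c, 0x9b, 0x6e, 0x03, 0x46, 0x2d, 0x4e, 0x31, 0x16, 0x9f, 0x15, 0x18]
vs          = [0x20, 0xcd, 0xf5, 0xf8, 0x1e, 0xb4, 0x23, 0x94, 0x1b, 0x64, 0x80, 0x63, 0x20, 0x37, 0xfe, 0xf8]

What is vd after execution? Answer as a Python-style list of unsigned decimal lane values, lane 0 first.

256-bit reg / 16-bit elem → 16 lanes
active while 6+j < 22, i.e. j ∈ [0,16) capped at 16 ⇒ 16
lane  0: sub(0xaa,0x20) ⇒ 0x8a
lane  1: sub(0x4c,0xcd) ⇒ 0xff7f
lane  2: sub(0x86,0xf5) ⇒ 0xff91
lane  3: sub(0x4e,0xf8) ⇒ 0xff56
lane  4: sub(0x6c,0x1e) ⇒ 0x4e
lane  5: sub(0x9b,0xb4) ⇒ 0xffe7
lane  6: sub(0x6e,0x23) ⇒ 0x4b
lane  7: sub(0x03,0x94) ⇒ 0xff6f
lane  8: sub(0x46,0x1b) ⇒ 0x2b
lane  9: sub(0x2d,0x64) ⇒ 0xffc9
lane 10: sub(0x4e,0x80) ⇒ 0xffce
lane 11: sub(0x31,0x63) ⇒ 0xffce
lane 12: sub(0x16,0x20) ⇒ 0xfff6
lane 13: sub(0x9f,0x37) ⇒ 0x68
lane 14: sub(0x15,0xfe) ⇒ 0xff17
lane 15: sub(0x18,0xf8) ⇒ 0xff20

vd = [138, 65407, 65425, 65366, 78, 65511, 75, 65391, 43, 65481, 65486, 65486, 65526, 104, 65303, 65312]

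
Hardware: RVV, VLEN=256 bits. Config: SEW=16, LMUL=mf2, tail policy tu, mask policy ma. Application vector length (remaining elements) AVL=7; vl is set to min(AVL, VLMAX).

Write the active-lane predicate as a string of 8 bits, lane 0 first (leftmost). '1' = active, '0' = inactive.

VLMAX = VLEN×LMUL/SEW = 256×1/2/16 = 8
vl ← min(7, 8) = 7
bits (lane 0 leftmost): 11111110

predicate = 11111110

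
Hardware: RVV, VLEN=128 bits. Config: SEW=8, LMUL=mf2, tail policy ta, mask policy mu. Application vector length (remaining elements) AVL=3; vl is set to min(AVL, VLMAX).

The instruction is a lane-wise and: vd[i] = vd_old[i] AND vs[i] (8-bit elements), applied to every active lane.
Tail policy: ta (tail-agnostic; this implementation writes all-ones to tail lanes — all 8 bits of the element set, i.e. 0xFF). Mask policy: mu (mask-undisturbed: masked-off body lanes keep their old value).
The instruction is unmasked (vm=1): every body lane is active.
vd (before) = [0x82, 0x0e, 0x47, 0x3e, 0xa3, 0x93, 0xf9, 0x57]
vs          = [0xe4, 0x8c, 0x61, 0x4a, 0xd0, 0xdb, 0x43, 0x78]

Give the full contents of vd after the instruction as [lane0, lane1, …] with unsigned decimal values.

vd = [128, 12, 65, 255, 255, 255, 255, 255]

lanes per group: 128·1/2/8 = 8
vl = min(AVL, VLMAX) = min(3, 8) = 3
vd[0] and(0x82,0xe4) -> 0x80
vd[1] and(0x0e,0x8c) -> 0x0c
vd[2] and(0x47,0x61) -> 0x41
vd[3] tail/ones -> 0xff
vd[4] tail/ones -> 0xff
vd[5] tail/ones -> 0xff
vd[6] tail/ones -> 0xff
vd[7] tail/ones -> 0xff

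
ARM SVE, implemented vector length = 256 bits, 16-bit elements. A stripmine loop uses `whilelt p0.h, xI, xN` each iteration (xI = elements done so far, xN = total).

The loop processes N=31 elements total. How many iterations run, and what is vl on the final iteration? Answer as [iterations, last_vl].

register lanes = 256/16 = 16
iterations = ceil(31/16) = 2; final-pass vl = 15

[iterations, last_vl] = [2, 15]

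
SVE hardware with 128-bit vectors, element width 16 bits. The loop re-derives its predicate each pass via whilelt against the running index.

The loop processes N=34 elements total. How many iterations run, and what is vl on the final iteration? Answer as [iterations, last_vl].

register lanes = 128/16 = 8
34 elements at 8/iter → 5 passes, remainder 2 on the last

[iterations, last_vl] = [5, 2]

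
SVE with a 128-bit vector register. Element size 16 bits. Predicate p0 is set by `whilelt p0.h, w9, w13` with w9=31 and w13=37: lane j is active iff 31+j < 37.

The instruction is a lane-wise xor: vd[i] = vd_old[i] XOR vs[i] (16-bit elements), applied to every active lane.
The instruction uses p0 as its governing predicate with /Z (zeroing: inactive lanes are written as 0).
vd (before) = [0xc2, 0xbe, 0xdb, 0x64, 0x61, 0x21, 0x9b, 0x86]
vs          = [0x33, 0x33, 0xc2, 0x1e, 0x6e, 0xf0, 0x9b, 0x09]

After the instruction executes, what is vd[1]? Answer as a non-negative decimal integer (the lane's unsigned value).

lane count: 128 div 16 = 8
p0[j] = (31+j < 37); true for j=0..5 → 6 lanes set
[0] xor(0xc2,0x33) = 0xf1
[1] xor(0xbe,0x33) = 0x8d
[2] xor(0xdb,0xc2) = 0x19
[3] xor(0x64,0x1e) = 0x7a
[4] xor(0x61,0x6e) = 0x0f
[5] xor(0x21,0xf0) = 0xd1
[6] tail/zero = 0x00
[7] tail/zero = 0x00

vd[1] = 141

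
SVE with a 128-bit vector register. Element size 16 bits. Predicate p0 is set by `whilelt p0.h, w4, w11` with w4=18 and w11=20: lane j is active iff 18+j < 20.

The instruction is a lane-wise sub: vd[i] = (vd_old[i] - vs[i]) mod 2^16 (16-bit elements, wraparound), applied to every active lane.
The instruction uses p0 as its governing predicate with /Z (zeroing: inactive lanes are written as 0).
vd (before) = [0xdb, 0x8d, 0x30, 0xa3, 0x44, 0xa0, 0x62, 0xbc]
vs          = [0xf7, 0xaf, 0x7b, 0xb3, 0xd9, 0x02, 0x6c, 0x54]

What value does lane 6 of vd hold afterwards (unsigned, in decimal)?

128-bit reg / 16-bit elem → 8 lanes
active while 18+j < 20, i.e. j ∈ [0,2) capped at 8 ⇒ 2
  i=0: sub(0xdb,0xf7) → 65508
  i=1: sub(0x8d,0xaf) → 65502
  i=2: tail/zero → 0
  i=3: tail/zero → 0
  i=4: tail/zero → 0
  i=5: tail/zero → 0
  i=6: tail/zero → 0
  i=7: tail/zero → 0

vd[6] = 0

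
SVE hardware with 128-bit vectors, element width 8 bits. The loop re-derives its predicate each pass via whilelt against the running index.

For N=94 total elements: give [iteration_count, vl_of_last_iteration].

[iterations, last_vl] = [6, 14]

register lanes = 128/8 = 16
iterations = ceil(94/16) = 6; final-pass vl = 14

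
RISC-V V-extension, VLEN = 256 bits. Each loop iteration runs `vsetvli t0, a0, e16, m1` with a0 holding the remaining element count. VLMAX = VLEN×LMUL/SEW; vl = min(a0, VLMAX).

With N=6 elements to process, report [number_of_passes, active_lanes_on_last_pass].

[iterations, last_vl] = [1, 6]

VLMAX = (256 × 1) / 16 = 16 lanes
6 elements at 16/iter → 1 passes, remainder 6 on the last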